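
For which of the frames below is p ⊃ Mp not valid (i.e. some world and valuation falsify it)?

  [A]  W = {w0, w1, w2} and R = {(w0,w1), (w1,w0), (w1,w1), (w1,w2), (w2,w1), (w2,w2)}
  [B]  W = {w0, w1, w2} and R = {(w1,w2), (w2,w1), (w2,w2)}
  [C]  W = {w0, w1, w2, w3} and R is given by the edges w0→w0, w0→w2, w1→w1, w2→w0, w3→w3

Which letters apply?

A, B, C

The schema p ⊃ Mp is the dual of axiom T; it is valid on a frame iff R is reflexive.
(A) R is not reflexive (not w0 R w0), so the schema fails here.
(B) R is not reflexive (not w0 R w0), so the schema fails here.
(C) R is not reflexive (not w2 R w2), so the schema fails here.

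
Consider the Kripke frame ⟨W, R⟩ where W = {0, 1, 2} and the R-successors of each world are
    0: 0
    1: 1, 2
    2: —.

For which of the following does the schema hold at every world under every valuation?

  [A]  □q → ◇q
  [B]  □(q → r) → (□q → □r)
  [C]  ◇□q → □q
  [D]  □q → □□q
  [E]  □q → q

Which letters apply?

B, D

R is not reflexive: not 2 R 2.
R is transitive: R is closed under composition.
R is not euclidean: 1 R 2 and 1 R 1 but not 2 R 1.
R is not serial: 2 has no R-successor.
(A) □q → ◇q is axiom D; it is valid on a frame exactly when R is serial. R is not serial, so not valid.
(B) □(q → r) → (□q → □r) is the K axiom; it holds on all frames — valid.
(C) ◇□q → □q is the dual of axiom 5; it is valid on a frame exactly when R is euclidean. R is not euclidean, so not valid.
(D) □q → □□q is axiom 4; it is valid on a frame exactly when R is transitive. R is transitive, so valid.
(E) axiom T: valid iff R is reflexive. R is not reflexive — not valid.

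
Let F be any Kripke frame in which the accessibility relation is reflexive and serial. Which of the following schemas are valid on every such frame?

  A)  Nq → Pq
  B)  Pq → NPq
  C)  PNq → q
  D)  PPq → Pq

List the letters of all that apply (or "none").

(A) Nq → Pq is axiom D; it is valid on a frame exactly when R is serial. Every such R is serial, so valid.
(B) Pq → NPq is axiom 5; it is valid on a frame exactly when R is euclidean. Such an R need not be euclidean, so not valid.
(C) PNq → q (the dual of axiom B) characterises the symmetric frames. Such an R need not be symmetric — not valid.
(D) PPq → Pq (the dual of axiom 4) characterises the transitive frames. Such an R need not be transitive — not valid.

A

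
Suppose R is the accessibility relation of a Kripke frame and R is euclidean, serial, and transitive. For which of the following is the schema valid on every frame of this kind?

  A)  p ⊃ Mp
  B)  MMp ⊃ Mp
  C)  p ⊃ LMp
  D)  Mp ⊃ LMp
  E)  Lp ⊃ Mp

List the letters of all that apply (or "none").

B, D, E

(A) the dual of axiom T: valid iff R is reflexive. Such an R need not be reflexive — not valid.
(B) MMp ⊃ Mp (the dual of axiom 4) characterises the transitive frames. Every such R is transitive — valid.
(C) p ⊃ LMp is axiom B, which corresponds to symmetry. Such an R need not be symmetric — not valid.
(D) axiom 5: valid iff R is euclidean. Every such R is euclidean — valid.
(E) Lp ⊃ Mp (axiom D) characterises the serial frames. Every such R is serial — valid.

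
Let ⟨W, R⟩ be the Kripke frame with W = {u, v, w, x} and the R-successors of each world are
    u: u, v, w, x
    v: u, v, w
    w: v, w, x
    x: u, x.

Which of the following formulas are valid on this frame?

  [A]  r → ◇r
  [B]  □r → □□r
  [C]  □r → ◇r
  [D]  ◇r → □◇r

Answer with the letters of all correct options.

A, C

R is reflexive: each world relates to itself.
R is not transitive: v R u and u R x but not v R x.
R is not euclidean: u R v and u R x but not v R x.
R is serial: every world has an R-successor.
(A) r → ◇r is the dual of axiom T; it is valid on a frame exactly when R is reflexive. R is reflexive, so valid.
(B) □r → □□r is axiom 4; it is valid on a frame exactly when R is transitive. R is not transitive, so not valid.
(C) □r → ◇r is axiom D; it is valid on a frame exactly when R is serial. R is serial, so valid.
(D) ◇r → □◇r (axiom 5) characterises the euclidean frames. R is not euclidean — not valid.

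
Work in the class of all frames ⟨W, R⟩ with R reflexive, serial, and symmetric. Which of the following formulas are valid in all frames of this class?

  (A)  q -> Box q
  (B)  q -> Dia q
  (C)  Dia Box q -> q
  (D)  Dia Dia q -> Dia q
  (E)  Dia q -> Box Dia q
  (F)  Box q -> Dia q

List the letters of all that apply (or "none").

(A) q -> Box q is valid only on frames where every R-edge is a self-loop. Such an R need not be a subset of the identity — not valid.
(B) the dual of axiom T: valid iff R is reflexive. Every such R is reflexive — valid.
(C) Dia Box q -> q is the dual of axiom B; it is valid on a frame exactly when R is symmetric. Every such R is symmetric, so valid.
(D) Dia Dia q -> Dia q is the dual of axiom 4, which corresponds to transitivity. Such an R need not be transitive — not valid.
(E) Dia q -> Box Dia q is axiom 5, which corresponds to the euclidean property. Such an R need not be euclidean — not valid.
(F) axiom D: valid iff R is serial. Every such R is serial — valid.

B, C, F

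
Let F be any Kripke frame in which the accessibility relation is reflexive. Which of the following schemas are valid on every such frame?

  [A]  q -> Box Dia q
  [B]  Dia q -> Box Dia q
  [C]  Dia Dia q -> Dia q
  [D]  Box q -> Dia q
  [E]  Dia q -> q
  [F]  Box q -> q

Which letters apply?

A reflexive relation is serial.
(A) q -> Box Dia q is axiom B; it is valid on a frame exactly when R is symmetric. Such an R need not be symmetric, so not valid.
(B) axiom 5: valid iff R is euclidean. Such an R need not be euclidean — not valid.
(C) Dia Dia q -> Dia q is the dual of axiom 4; it is valid on a frame exactly when R is transitive. Such an R need not be transitive, so not valid.
(D) Box q -> Dia q is axiom D; it is valid on a frame exactly when R is serial. Every such R is serial, so valid.
(E) Dia q -> q is valid only on frames where every R-edge is a self-loop. Such an R need not be a subset of the identity — not valid.
(F) Box q -> q (axiom T) characterises the reflexive frames. Every such R is reflexive — valid.

D, F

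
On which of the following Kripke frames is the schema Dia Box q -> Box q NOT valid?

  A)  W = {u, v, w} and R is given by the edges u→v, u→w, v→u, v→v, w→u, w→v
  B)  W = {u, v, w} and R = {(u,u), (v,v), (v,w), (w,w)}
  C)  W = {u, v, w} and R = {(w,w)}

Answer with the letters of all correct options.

The schema Dia Box q -> Box q is the dual of axiom 5; it is valid on a frame iff R is euclidean.
(A) R is not euclidean (u R v and u R w but not v R w), so the schema fails here.
(B) R is not euclidean (v R w and v R v but not w R v), so the schema fails here.
(C) R is euclidean (any two R-successors of the same world are R-related), so the schema is valid here.

A, B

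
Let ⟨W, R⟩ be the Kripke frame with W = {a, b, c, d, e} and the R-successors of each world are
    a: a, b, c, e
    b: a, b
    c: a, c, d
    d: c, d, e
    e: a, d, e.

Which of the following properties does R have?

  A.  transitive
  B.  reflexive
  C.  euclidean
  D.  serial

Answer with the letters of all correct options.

(A) not transitive: a R c and c R d but not a R d.
(B) reflexive: each world relates to itself.
(C) not euclidean: a R b and a R c but not b R c.
(D) serial: every world has an R-successor.

B, D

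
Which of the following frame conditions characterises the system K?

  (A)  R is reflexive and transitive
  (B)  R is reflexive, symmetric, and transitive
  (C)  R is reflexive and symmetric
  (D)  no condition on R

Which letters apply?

(A) this class determines S4, not K.
(B) this class determines S5, not K.
(C) this class determines B (= KTB), not K.
(D) K is sound and complete for exactly this class.

D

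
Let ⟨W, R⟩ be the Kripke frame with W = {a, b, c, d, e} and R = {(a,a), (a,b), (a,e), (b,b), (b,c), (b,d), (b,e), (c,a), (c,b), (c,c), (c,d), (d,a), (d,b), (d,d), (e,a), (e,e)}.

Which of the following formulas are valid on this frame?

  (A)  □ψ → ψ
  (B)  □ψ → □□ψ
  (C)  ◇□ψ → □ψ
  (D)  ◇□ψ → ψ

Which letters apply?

R is reflexive: each world relates to itself.
R is not symmetric: a R b but not b R a.
R is not transitive: a R b and b R c but not a R c.
R is not euclidean: a R b and a R a but not b R a.
(A) □ψ → ψ (axiom T) characterises the reflexive frames. R is reflexive — valid.
(B) □ψ → □□ψ is axiom 4; it is valid on a frame exactly when R is transitive. R is not transitive, so not valid.
(C) ◇□ψ → □ψ is the dual of axiom 5; it is valid on a frame exactly when R is euclidean. R is not euclidean, so not valid.
(D) ◇□ψ → ψ is the dual of axiom B; it is valid on a frame exactly when R is symmetric. R is not symmetric, so not valid.

A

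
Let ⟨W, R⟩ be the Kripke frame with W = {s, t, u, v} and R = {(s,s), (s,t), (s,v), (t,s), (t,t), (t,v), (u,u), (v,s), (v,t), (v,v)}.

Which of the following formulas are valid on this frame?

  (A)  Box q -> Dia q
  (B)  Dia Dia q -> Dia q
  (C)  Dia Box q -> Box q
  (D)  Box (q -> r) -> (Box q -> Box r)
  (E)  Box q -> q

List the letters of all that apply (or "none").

R is reflexive: each world relates to itself.
R is transitive: R is closed under composition.
R is euclidean: any two R-successors of the same world are R-related.
R is serial: every world has an R-successor.
(A) Box q -> Dia q is axiom D, which corresponds to seriality. R is serial — valid.
(B) Dia Dia q -> Dia q is the dual of axiom 4; it is valid on a frame exactly when R is transitive. R is transitive, so valid.
(C) Dia Box q -> Box q is the dual of axiom 5, which corresponds to the euclidean property. R is euclidean — valid.
(D) Box (q -> r) -> (Box q -> Box r) is the K axiom; it holds on all frames — valid.
(E) Box q -> q is axiom T, which corresponds to reflexivity. R is reflexive — valid.

A, B, C, D, E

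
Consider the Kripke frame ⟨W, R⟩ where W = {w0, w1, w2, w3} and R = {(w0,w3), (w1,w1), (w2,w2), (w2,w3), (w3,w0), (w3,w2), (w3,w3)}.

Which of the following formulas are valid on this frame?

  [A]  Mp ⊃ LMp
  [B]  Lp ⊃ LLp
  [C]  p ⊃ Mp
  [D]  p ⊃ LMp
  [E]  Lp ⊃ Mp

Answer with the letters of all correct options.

D, E

R is not reflexive: not w0 R w0.
R is symmetric: every R-edge is matched by its reverse.
R is not transitive: w0 R w3 and w3 R w0 but not w0 R w0.
R is not euclidean: w3 R w0 and w3 R w2 but not w0 R w2.
R is serial: every world has an R-successor.
(A) Mp ⊃ LMp is axiom 5; it is valid on a frame exactly when R is euclidean. R is not euclidean, so not valid.
(B) Lp ⊃ LLp is axiom 4; it is valid on a frame exactly when R is transitive. R is not transitive, so not valid.
(C) p ⊃ Mp (the dual of axiom T) characterises the reflexive frames. R is not reflexive — not valid.
(D) p ⊃ LMp is axiom B, which corresponds to symmetry. R is symmetric — valid.
(E) Lp ⊃ Mp is axiom D, which corresponds to seriality. R is serial — valid.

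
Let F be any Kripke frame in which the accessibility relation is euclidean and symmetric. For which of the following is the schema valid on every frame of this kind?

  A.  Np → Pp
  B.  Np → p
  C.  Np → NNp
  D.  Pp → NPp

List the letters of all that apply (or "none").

C, D

A symmetric euclidean relation is transitive (uRv and vRw give vRu by symmetry, then uRw by the euclidean condition, applied at v).
(A) Np → Pp (axiom D) characterises the serial frames. Such an R need not be serial — not valid.
(B) axiom T: valid iff R is reflexive. Such an R need not be reflexive — not valid.
(C) Np → NNp (axiom 4) characterises the transitive frames. Every such R is transitive — valid.
(D) Pp → NPp is axiom 5, which corresponds to the euclidean property. Every such R is euclidean — valid.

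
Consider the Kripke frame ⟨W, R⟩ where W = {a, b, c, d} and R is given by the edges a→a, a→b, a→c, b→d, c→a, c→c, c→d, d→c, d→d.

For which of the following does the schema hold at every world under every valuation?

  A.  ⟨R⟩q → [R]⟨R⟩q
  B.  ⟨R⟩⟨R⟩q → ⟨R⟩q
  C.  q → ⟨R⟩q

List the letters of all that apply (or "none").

none

R is not reflexive: not b R b.
R is not transitive: a R b and b R d but not a R d.
R is not euclidean: a R b and a R a but not b R a.
(A) axiom 5: valid iff R is euclidean. R is not euclidean — not valid.
(B) the dual of axiom 4: valid iff R is transitive. R is not transitive — not valid.
(C) q → ⟨R⟩q (the dual of axiom T) characterises the reflexive frames. R is not reflexive — not valid.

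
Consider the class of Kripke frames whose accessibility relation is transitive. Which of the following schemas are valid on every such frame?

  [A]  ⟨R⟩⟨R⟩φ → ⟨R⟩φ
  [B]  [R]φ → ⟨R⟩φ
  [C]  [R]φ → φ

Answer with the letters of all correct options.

(A) the dual of axiom 4: valid iff R is transitive. Every such R is transitive — valid.
(B) [R]φ → ⟨R⟩φ is axiom D; it is valid on a frame exactly when R is serial. Such an R need not be serial, so not valid.
(C) [R]φ → φ is axiom T, which corresponds to reflexivity. Such an R need not be reflexive — not valid.

A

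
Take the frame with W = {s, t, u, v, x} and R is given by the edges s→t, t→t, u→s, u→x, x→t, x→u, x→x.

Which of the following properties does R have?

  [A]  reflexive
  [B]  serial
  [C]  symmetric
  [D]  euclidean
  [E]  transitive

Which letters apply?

(A) not reflexive: not s R s.
(B) not serial: v has no R-successor.
(C) not symmetric: s R t but not t R s.
(D) not euclidean: u R s and u R x but not s R x.
(E) not transitive: u R s and s R t but not u R t.

none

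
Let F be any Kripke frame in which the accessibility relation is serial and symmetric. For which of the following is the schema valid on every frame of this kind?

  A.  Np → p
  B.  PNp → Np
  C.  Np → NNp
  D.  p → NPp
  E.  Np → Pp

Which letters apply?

D, E

(A) Np → p is axiom T; it is valid on a frame exactly when R is reflexive. Such an R need not be reflexive, so not valid.
(B) PNp → Np (the dual of axiom 5) characterises the euclidean frames. Such an R need not be euclidean — not valid.
(C) Np → NNp (axiom 4) characterises the transitive frames. Such an R need not be transitive — not valid.
(D) p → NPp is axiom B, which corresponds to symmetry. Every such R is symmetric — valid.
(E) axiom D: valid iff R is serial. Every such R is serial — valid.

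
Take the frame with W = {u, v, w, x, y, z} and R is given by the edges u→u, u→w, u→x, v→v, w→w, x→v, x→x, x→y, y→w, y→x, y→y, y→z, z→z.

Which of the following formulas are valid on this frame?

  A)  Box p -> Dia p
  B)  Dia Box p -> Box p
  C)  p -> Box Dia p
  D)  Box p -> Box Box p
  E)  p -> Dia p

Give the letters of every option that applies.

A, E

R is reflexive: each world relates to itself.
R is not symmetric: u R w but not w R u.
R is not transitive: u R x and x R v but not u R v.
R is not euclidean: u R w and u R u but not w R u.
R is serial: every world has an R-successor.
(A) Box p -> Dia p (axiom D) characterises the serial frames. R is serial — valid.
(B) Dia Box p -> Box p (the dual of axiom 5) characterises the euclidean frames. R is not euclidean — not valid.
(C) axiom B: valid iff R is symmetric. R is not symmetric — not valid.
(D) axiom 4: valid iff R is transitive. R is not transitive — not valid.
(E) p -> Dia p (the dual of axiom T) characterises the reflexive frames. R is reflexive — valid.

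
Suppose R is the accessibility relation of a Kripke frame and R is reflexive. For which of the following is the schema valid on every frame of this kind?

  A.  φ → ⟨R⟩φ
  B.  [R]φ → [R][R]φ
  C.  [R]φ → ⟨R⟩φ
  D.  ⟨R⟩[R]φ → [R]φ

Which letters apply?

A reflexive relation is serial.
(A) φ → ⟨R⟩φ is the dual of axiom T; it is valid on a frame exactly when R is reflexive. Every such R is reflexive, so valid.
(B) axiom 4: valid iff R is transitive. Such an R need not be transitive — not valid.
(C) axiom D: valid iff R is serial. Every such R is serial — valid.
(D) ⟨R⟩[R]φ → [R]φ (the dual of axiom 5) characterises the euclidean frames. Such an R need not be euclidean — not valid.

A, C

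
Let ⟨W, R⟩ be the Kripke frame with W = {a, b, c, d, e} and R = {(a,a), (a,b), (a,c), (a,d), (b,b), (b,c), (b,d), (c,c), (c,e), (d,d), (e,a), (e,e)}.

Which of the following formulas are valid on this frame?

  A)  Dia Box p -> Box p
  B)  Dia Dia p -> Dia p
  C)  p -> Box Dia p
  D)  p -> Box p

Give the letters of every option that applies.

R is not symmetric: a R b but not b R a.
R is not transitive: a R c and c R e but not a R e.
R is not euclidean: a R b and a R a but not b R a.
R is not a subset of the identity: a R b with a ≠ b.
(A) Dia Box p -> Box p (the dual of axiom 5) characterises the euclidean frames. R is not euclidean — not valid.
(B) Dia Dia p -> Dia p (the dual of axiom 4) characterises the transitive frames. R is not transitive — not valid.
(C) p -> Box Dia p is axiom B; it is valid on a frame exactly when R is symmetric. R is not symmetric, so not valid.
(D) p -> Box p is equivalent to ◇p→p; it holds exactly when R ⊆ identity. Here R ⊄ identity — not valid.

none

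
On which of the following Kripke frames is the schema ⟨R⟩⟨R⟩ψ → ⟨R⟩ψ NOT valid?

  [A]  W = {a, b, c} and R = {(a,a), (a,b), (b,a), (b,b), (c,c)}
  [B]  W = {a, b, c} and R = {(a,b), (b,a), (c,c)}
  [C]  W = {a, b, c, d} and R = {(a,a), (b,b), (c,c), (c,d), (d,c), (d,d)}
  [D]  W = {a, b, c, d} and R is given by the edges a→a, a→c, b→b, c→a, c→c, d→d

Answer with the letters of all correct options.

B

The schema ⟨R⟩⟨R⟩ψ → ⟨R⟩ψ is the dual of axiom 4; it is valid on a frame iff R is transitive.
(A) R is transitive (R is closed under composition), so the schema is valid here.
(B) R is not transitive (a R b and b R a but not a R a), so the schema fails here.
(C) R is transitive (R is closed under composition), so the schema is valid here.
(D) R is transitive (R is closed under composition), so the schema is valid here.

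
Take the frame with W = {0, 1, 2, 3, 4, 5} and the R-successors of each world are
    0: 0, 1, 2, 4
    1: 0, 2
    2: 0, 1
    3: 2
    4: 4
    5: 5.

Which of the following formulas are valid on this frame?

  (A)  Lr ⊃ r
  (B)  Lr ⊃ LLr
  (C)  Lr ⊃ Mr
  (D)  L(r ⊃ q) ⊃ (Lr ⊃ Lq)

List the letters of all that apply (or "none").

C, D

R is not reflexive: not 1 R 1.
R is not transitive: 1 R 0 and 0 R 1 but not 1 R 1.
R is serial: every world has an R-successor.
(A) Lr ⊃ r is axiom T, which corresponds to reflexivity. R is not reflexive — not valid.
(B) axiom 4: valid iff R is transitive. R is not transitive — not valid.
(C) Lr ⊃ Mr is axiom D; it is valid on a frame exactly when R is serial. R is serial, so valid.
(D) L(r ⊃ q) ⊃ (Lr ⊃ Lq) is axiom K, valid on every Kripke frame — valid.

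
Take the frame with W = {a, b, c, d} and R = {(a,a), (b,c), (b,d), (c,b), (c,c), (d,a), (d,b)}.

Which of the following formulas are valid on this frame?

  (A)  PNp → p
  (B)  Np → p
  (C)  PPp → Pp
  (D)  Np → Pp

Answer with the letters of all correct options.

R is not reflexive: not b R b.
R is not symmetric: d R a but not a R d.
R is not transitive: b R c and c R b but not b R b.
R is serial: every world has an R-successor.
(A) PNp → p is the dual of axiom B; it is valid on a frame exactly when R is symmetric. R is not symmetric, so not valid.
(B) Np → p is axiom T, which corresponds to reflexivity. R is not reflexive — not valid.
(C) PPp → Pp is the dual of axiom 4, which corresponds to transitivity. R is not transitive — not valid.
(D) Np → Pp (axiom D) characterises the serial frames. R is serial — valid.

D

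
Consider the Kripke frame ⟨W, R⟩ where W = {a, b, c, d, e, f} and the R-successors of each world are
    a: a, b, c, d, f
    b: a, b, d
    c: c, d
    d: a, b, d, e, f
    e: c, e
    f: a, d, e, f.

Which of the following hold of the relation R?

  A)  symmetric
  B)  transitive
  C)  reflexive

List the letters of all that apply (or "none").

(A) not symmetric: a R c but not c R a.
(B) not transitive: a R d and d R e but not a R e.
(C) reflexive: each world relates to itself.

C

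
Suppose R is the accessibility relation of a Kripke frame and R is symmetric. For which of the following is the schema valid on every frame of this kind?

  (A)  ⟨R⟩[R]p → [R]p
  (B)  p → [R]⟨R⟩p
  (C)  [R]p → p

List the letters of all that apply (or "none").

(A) the dual of axiom 5: valid iff R is euclidean. Such an R need not be euclidean — not valid.
(B) axiom B: valid iff R is symmetric. Every such R is symmetric — valid.
(C) [R]p → p (axiom T) characterises the reflexive frames. Such an R need not be reflexive — not valid.

B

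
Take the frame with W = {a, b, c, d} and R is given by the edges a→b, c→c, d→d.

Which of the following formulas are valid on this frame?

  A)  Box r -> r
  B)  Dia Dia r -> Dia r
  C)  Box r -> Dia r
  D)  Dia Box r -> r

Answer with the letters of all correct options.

R is not reflexive: not a R a.
R is not symmetric: a R b but not b R a.
R is transitive: R is closed under composition.
R is not serial: b has no R-successor.
(A) Box r -> r is axiom T; it is valid on a frame exactly when R is reflexive. R is not reflexive, so not valid.
(B) Dia Dia r -> Dia r is the dual of axiom 4; it is valid on a frame exactly when R is transitive. R is transitive, so valid.
(C) Box r -> Dia r is axiom D, which corresponds to seriality. R is not serial — not valid.
(D) Dia Box r -> r is the dual of axiom B, which corresponds to symmetry. R is not symmetric — not valid.

B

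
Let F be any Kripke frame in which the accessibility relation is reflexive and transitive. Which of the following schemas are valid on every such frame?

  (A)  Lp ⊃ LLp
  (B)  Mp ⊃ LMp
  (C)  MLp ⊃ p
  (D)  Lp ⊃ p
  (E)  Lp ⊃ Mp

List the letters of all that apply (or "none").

Reflexive relations are serial.
(A) axiom 4: valid iff R is transitive. Every such R is transitive — valid.
(B) Mp ⊃ LMp is axiom 5, which corresponds to the euclidean property. Such an R need not be euclidean — not valid.
(C) MLp ⊃ p is the dual of axiom B; it is valid on a frame exactly when R is symmetric. Such an R need not be symmetric, so not valid.
(D) Lp ⊃ p is axiom T, which corresponds to reflexivity. Every such R is reflexive — valid.
(E) Lp ⊃ Mp is axiom D, which corresponds to seriality. Every such R is serial — valid.

A, D, E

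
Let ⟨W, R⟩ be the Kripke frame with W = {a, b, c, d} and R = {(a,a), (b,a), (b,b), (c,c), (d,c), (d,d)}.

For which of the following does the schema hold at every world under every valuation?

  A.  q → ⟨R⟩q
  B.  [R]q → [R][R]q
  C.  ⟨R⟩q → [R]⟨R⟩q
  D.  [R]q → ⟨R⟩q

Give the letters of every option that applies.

A, B, D

R is reflexive: each world relates to itself.
R is transitive: R is closed under composition.
R is not euclidean: b R a and b R b but not a R b.
R is serial: every world has an R-successor.
(A) q → ⟨R⟩q (the dual of axiom T) characterises the reflexive frames. R is reflexive — valid.
(B) [R]q → [R][R]q (axiom 4) characterises the transitive frames. R is transitive — valid.
(C) axiom 5: valid iff R is euclidean. R is not euclidean — not valid.
(D) [R]q → ⟨R⟩q (axiom D) characterises the serial frames. R is serial — valid.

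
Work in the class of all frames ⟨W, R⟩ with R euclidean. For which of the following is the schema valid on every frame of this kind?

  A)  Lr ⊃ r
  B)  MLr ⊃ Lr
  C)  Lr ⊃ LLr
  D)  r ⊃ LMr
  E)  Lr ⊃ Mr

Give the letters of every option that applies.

B

(A) Lr ⊃ r is axiom T, which corresponds to reflexivity. Such an R need not be reflexive — not valid.
(B) MLr ⊃ Lr is the dual of axiom 5, which corresponds to the euclidean property. Every such R is euclidean — valid.
(C) axiom 4: valid iff R is transitive. Such an R need not be transitive — not valid.
(D) r ⊃ LMr (axiom B) characterises the symmetric frames. Such an R need not be symmetric — not valid.
(E) Lr ⊃ Mr is axiom D, which corresponds to seriality. Such an R need not be serial — not valid.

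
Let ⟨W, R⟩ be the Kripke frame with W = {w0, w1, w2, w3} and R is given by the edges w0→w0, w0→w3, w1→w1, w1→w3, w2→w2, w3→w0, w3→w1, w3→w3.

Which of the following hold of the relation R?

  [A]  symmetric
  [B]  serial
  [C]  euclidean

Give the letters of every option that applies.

A, B

(A) symmetric: every R-edge is matched by its reverse.
(B) serial: every world has an R-successor.
(C) not euclidean: w3 R w0 and w3 R w1 but not w0 R w1.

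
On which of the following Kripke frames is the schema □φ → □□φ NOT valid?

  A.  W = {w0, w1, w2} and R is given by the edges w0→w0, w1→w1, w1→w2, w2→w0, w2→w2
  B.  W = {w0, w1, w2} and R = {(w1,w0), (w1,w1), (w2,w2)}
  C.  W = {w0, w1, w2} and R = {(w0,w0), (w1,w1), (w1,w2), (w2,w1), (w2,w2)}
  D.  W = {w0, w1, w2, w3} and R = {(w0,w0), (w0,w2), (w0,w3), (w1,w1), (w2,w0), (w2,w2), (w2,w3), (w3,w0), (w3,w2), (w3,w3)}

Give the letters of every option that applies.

The schema □φ → □□φ is axiom 4; it is valid on a frame iff R is transitive.
(A) R is not transitive (w1 R w2 and w2 R w0 but not w1 R w0), so the schema fails here.
(B) R is transitive (R is closed under composition), so the schema is valid here.
(C) R is transitive (R is closed under composition), so the schema is valid here.
(D) R is transitive (R is closed under composition), so the schema is valid here.

A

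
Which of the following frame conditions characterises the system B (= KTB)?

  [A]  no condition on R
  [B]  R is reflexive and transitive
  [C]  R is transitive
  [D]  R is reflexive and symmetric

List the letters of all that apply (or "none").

D

(A) this class determines K, not B (= KTB).
(B) this class determines S4, not B (= KTB).
(C) this class determines K4, not B (= KTB).
(D) B (= KTB) is sound and complete for exactly this class.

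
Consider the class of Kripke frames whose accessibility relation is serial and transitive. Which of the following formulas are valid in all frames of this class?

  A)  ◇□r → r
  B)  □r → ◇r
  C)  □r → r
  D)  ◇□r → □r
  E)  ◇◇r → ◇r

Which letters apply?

(A) ◇□r → r is the dual of axiom B; it is valid on a frame exactly when R is symmetric. Such an R need not be symmetric, so not valid.
(B) □r → ◇r is axiom D; it is valid on a frame exactly when R is serial. Every such R is serial, so valid.
(C) axiom T: valid iff R is reflexive. Such an R need not be reflexive — not valid.
(D) the dual of axiom 5: valid iff R is euclidean. Such an R need not be euclidean — not valid.
(E) the dual of axiom 4: valid iff R is transitive. Every such R is transitive — valid.

B, E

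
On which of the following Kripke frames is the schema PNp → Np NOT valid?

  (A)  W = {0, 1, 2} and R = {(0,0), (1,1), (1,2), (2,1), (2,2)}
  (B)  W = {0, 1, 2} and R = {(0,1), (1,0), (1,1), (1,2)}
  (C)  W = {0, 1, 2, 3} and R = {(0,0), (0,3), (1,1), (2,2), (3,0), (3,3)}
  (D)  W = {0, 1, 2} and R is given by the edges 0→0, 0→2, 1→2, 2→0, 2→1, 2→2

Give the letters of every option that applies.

B, D

The schema PNp → Np is the dual of axiom 5; it is valid on a frame iff R is euclidean.
(A) R is euclidean (any two R-successors of the same world are R-related), so the schema is valid here.
(B) R is not euclidean (1 R 0 and 1 R 2 but not 0 R 2), so the schema fails here.
(C) R is euclidean (any two R-successors of the same world are R-related), so the schema is valid here.
(D) R is not euclidean (2 R 0 and 2 R 1 but not 0 R 1), so the schema fails here.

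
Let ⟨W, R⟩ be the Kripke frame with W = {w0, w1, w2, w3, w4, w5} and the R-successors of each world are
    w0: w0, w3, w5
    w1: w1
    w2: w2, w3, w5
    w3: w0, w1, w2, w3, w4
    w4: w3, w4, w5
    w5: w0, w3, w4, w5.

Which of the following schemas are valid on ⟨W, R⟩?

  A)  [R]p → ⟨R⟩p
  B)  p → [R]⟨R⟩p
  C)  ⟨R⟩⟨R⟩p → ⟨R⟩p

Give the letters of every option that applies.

A

R is not symmetric: w2 R w5 but not w5 R w2.
R is not transitive: w0 R w3 and w3 R w1 but not w0 R w1.
R is serial: every world has an R-successor.
(A) [R]p → ⟨R⟩p is axiom D, which corresponds to seriality. R is serial — valid.
(B) p → [R]⟨R⟩p is axiom B; it is valid on a frame exactly when R is symmetric. R is not symmetric, so not valid.
(C) ⟨R⟩⟨R⟩p → ⟨R⟩p (the dual of axiom 4) characterises the transitive frames. R is not transitive — not valid.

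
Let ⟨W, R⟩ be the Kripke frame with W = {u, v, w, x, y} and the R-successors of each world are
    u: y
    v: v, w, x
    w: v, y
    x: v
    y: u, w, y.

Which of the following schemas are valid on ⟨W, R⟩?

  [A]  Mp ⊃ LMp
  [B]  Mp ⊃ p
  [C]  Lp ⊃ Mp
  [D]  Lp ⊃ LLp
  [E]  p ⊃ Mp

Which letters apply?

R is not reflexive: not u R u.
R is not transitive: u R y and y R u but not u R u.
R is not euclidean: v R w and v R x but not w R x.
R is serial: every world has an R-successor.
R is not a subset of the identity: u R y with u ≠ y.
(A) axiom 5: valid iff R is euclidean. R is not euclidean — not valid.
(B) Mp ⊃ p (the converse of T) corresponds to R being a subset of the identity. Here R ⊄ identity, so not valid.
(C) axiom D: valid iff R is serial. R is serial — valid.
(D) Lp ⊃ LLp (axiom 4) characterises the transitive frames. R is not transitive — not valid.
(E) p ⊃ Mp is the dual of axiom T, which corresponds to reflexivity. R is not reflexive — not valid.

C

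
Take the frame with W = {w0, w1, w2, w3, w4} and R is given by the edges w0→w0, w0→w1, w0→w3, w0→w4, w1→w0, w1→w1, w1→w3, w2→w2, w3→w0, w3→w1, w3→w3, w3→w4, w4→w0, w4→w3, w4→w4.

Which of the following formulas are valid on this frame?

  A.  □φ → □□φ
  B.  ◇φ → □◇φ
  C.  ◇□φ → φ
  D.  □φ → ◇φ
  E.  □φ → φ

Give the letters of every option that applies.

C, D, E

R is reflexive: each world relates to itself.
R is symmetric: every R-edge is matched by its reverse.
R is not transitive: w1 R w0 and w0 R w4 but not w1 R w4.
R is not euclidean: w0 R w1 and w0 R w4 but not w1 R w4.
R is serial: every world has an R-successor.
(A) axiom 4: valid iff R is transitive. R is not transitive — not valid.
(B) axiom 5: valid iff R is euclidean. R is not euclidean — not valid.
(C) ◇□φ → φ (the dual of axiom B) characterises the symmetric frames. R is symmetric — valid.
(D) □φ → ◇φ is axiom D, which corresponds to seriality. R is serial — valid.
(E) axiom T: valid iff R is reflexive. R is reflexive — valid.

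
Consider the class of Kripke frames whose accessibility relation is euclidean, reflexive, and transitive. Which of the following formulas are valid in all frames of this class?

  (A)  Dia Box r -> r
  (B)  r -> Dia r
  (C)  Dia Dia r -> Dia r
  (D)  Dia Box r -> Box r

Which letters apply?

A relation that is euclidean, reflexive, and transitive is also serial and symmetric.
(A) Dia Box r -> r is the dual of axiom B; it is valid on a frame exactly when R is symmetric. Every such R is symmetric, so valid.
(B) the dual of axiom T: valid iff R is reflexive. Every such R is reflexive — valid.
(C) Dia Dia r -> Dia r is the dual of axiom 4, which corresponds to transitivity. Every such R is transitive — valid.
(D) Dia Box r -> Box r (the dual of axiom 5) characterises the euclidean frames. Every such R is euclidean — valid.

A, B, C, D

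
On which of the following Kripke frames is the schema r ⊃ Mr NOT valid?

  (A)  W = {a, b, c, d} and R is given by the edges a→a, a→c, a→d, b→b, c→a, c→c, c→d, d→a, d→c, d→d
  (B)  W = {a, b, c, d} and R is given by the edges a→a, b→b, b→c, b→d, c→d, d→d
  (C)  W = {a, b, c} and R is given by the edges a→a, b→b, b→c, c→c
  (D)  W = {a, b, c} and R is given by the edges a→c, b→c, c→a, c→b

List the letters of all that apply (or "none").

The schema r ⊃ Mr is the dual of axiom T; it is valid on a frame iff R is reflexive.
(A) R is reflexive (each world relates to itself), so the schema is valid here.
(B) R is not reflexive (not c R c), so the schema fails here.
(C) R is reflexive (each world relates to itself), so the schema is valid here.
(D) R is not reflexive (not a R a), so the schema fails here.

B, D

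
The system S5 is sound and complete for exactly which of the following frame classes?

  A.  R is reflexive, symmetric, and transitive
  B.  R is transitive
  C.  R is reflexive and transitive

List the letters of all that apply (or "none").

A

(A) S5 is sound and complete for exactly this class.
(B) this class determines K4, not S5.
(C) this class determines S4, not S5.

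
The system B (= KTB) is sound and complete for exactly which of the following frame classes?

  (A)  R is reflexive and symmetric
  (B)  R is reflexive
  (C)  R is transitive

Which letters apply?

(A) B (= KTB) is sound and complete for exactly this class.
(B) this class determines T (= KT), not B (= KTB).
(C) this class determines K4, not B (= KTB).

A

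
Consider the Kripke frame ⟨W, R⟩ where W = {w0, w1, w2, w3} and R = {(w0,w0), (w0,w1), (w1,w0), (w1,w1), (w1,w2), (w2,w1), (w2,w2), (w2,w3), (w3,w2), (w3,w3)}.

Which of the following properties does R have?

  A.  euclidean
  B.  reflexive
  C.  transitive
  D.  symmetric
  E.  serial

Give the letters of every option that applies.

B, D, E

(A) not euclidean: w1 R w0 and w1 R w2 but not w0 R w2.
(B) reflexive: each world relates to itself.
(C) not transitive: w0 R w1 and w1 R w2 but not w0 R w2.
(D) symmetric: every R-edge is matched by its reverse.
(E) serial: every world has an R-successor.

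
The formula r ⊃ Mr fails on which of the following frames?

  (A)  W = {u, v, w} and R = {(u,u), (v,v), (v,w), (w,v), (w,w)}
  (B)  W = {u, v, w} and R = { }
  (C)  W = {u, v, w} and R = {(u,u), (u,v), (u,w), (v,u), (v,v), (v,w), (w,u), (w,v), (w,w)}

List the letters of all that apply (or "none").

The schema r ⊃ Mr is the dual of axiom T; it is valid on a frame iff R is reflexive.
(A) R is reflexive (each world relates to itself), so the schema is valid here.
(B) R is not reflexive (not u R u), so the schema fails here.
(C) R is reflexive (each world relates to itself), so the schema is valid here.

B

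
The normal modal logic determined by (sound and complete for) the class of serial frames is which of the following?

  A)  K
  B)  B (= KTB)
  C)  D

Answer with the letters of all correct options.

(A) K is determined by the class of arbitrary frames.
(B) B (= KTB) is determined by the class of reflexive and symmetric frames.
(C) D is determined by exactly this class.

C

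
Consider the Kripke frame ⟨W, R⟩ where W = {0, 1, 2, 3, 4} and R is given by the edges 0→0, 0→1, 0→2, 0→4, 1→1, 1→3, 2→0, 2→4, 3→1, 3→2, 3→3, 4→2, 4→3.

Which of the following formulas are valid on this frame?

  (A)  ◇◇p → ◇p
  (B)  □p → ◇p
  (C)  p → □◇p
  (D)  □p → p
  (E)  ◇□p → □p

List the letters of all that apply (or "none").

R is not reflexive: not 2 R 2.
R is not symmetric: 0 R 1 but not 1 R 0.
R is not transitive: 0 R 1 and 1 R 3 but not 0 R 3.
R is not euclidean: 0 R 1 and 0 R 0 but not 1 R 0.
R is serial: every world has an R-successor.
(A) ◇◇p → ◇p (the dual of axiom 4) characterises the transitive frames. R is not transitive — not valid.
(B) □p → ◇p is axiom D, which corresponds to seriality. R is serial — valid.
(C) p → □◇p is axiom B, which corresponds to symmetry. R is not symmetric — not valid.
(D) □p → p is axiom T; it is valid on a frame exactly when R is reflexive. R is not reflexive, so not valid.
(E) ◇□p → □p is the dual of axiom 5; it is valid on a frame exactly when R is euclidean. R is not euclidean, so not valid.

B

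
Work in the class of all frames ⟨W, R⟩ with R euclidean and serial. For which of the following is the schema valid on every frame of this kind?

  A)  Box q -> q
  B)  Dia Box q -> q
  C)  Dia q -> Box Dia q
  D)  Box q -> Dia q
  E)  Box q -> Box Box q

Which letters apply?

C, D

(A) Box q -> q (axiom T) characterises the reflexive frames. Such an R need not be reflexive — not valid.
(B) Dia Box q -> q is the dual of axiom B; it is valid on a frame exactly when R is symmetric. Such an R need not be symmetric, so not valid.
(C) axiom 5: valid iff R is euclidean. Every such R is euclidean — valid.
(D) Box q -> Dia q is axiom D, which corresponds to seriality. Every such R is serial — valid.
(E) Box q -> Box Box q is axiom 4; it is valid on a frame exactly when R is transitive. Such an R need not be transitive, so not valid.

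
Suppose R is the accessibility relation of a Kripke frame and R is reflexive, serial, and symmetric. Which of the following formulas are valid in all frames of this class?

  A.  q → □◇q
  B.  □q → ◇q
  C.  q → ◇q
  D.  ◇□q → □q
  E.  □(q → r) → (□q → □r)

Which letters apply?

(A) q → □◇q is axiom B, which corresponds to symmetry. Every such R is symmetric — valid.
(B) □q → ◇q is axiom D; it is valid on a frame exactly when R is serial. Every such R is serial, so valid.
(C) q → ◇q is the dual of axiom T, which corresponds to reflexivity. Every such R is reflexive — valid.
(D) ◇□q → □q is the dual of axiom 5, which corresponds to the euclidean property. Such an R need not be euclidean — not valid.
(E) □(q → r) → (□q → □r) is the K axiom; it holds on all frames — valid.

A, B, C, E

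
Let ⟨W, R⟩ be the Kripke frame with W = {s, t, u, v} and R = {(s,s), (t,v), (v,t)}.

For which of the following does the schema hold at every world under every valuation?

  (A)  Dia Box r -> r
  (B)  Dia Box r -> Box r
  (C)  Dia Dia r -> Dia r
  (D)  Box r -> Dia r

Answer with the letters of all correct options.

R is symmetric: every R-edge is matched by its reverse.
R is not transitive: t R v and v R t but not t R t.
R is not euclidean: t R v and t R v but not v R v.
R is not serial: u has no R-successor.
(A) the dual of axiom B: valid iff R is symmetric. R is symmetric — valid.
(B) the dual of axiom 5: valid iff R is euclidean. R is not euclidean — not valid.
(C) the dual of axiom 4: valid iff R is transitive. R is not transitive — not valid.
(D) axiom D: valid iff R is serial. R is not serial — not valid.

A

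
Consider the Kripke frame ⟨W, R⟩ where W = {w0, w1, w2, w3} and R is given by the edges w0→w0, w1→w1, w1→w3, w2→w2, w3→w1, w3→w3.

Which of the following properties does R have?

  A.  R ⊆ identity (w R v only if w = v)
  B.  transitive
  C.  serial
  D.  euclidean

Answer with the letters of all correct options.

(A) not ⊆ identity: w1 R w3 with w1 ≠ w3.
(B) transitive: R is closed under composition.
(C) serial: every world has an R-successor.
(D) euclidean: any two R-successors of the same world are R-related.

B, C, D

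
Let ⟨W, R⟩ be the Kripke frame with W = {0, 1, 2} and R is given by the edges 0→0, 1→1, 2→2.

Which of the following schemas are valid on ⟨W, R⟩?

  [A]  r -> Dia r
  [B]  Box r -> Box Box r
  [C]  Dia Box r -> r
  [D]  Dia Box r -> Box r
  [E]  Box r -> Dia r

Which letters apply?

R is reflexive: each world relates to itself.
R is symmetric: every R-edge is matched by its reverse.
R is transitive: R is closed under composition.
R is euclidean: any two R-successors of the same world are R-related.
R is serial: every world has an R-successor.
(A) the dual of axiom T: valid iff R is reflexive. R is reflexive — valid.
(B) axiom 4: valid iff R is transitive. R is transitive — valid.
(C) Dia Box r -> r (the dual of axiom B) characterises the symmetric frames. R is symmetric — valid.
(D) Dia Box r -> Box r is the dual of axiom 5; it is valid on a frame exactly when R is euclidean. R is euclidean, so valid.
(E) Box r -> Dia r is axiom D; it is valid on a frame exactly when R is serial. R is serial, so valid.

A, B, C, D, E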